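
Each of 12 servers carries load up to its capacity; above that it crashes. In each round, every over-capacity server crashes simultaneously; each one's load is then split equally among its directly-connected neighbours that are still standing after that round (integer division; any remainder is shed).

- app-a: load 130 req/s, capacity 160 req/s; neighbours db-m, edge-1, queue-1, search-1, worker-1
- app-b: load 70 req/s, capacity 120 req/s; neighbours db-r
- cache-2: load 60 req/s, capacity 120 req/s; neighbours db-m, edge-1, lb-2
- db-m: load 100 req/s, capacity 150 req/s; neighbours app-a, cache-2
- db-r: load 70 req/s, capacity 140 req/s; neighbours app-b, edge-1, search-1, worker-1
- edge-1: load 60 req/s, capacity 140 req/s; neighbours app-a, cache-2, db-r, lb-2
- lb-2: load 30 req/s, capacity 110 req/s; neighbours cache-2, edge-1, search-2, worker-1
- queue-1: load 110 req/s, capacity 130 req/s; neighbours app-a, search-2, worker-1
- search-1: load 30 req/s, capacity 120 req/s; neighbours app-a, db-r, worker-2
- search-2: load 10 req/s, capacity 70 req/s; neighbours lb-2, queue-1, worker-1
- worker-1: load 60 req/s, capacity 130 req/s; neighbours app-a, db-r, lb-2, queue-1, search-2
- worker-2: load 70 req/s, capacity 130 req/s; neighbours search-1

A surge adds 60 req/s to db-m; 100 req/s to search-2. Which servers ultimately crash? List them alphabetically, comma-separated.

Round 1 — db-m at 160 > 150; search-2 at 110 > 70. db-m, search-2 crash.
  db-m sheds 160 req/s to app-a, cache-2: 80 each.
    app-a: 130+80 = 210 > 160
    cache-2: 60+80 = 140 > 120
  search-2 sheds 110 req/s to lb-2, queue-1, worker-1: 36 each (2 lost).
    lb-2: 30+36 = 66 ≤ 110
    queue-1: 110+36 = 146 > 130
    worker-1: 60+36 = 96 ≤ 130
Round 2 — app-a, cache-2, queue-1 crash.
  app-a sheds 210 req/s to edge-1, search-1, worker-1: 70 each.
    edge-1: 60+70 = 130 ≤ 140
    search-1: 30+70 = 100 ≤ 120
    worker-1: 96+70 = 166 > 130
  cache-2 sheds 140 req/s to edge-1, lb-2: 70 each.
    edge-1: 130+70 = 200 > 140
    lb-2: 66+70 = 136 > 110
  queue-1 sheds 146 req/s to worker-1: 146 each.
    worker-1: 166+146 = 312 > 130
Round 3 — edge-1, lb-2, worker-1 crash.
  edge-1 sheds 200 req/s to db-r: 200 each.
    db-r: 70+200 = 270 > 140
  lb-2 sheds 136 req/s: no online neighbours, lost.
  worker-1 sheds 312 req/s to db-r: 312 each.
    db-r: 270+312 = 582 > 140
Round 4 — db-r crashes.
  db-r sheds 582 req/s to app-b, search-1: 291 each.
    app-b: 70+291 = 361 > 120
    search-1: 100+291 = 391 > 120
Round 5 — app-b, search-1 crash.
  app-b sheds 361 req/s: no online neighbours, lost.
  search-1 sheds 391 req/s to worker-2: 391 each.
    worker-2: 70+391 = 461 > 130
Round 6 — worker-2 crashes.
  worker-2 sheds 461 req/s: no online neighbours, lost.
No further crashes.

app-a, app-b, cache-2, db-m, db-r, edge-1, lb-2, queue-1, search-1, search-2, worker-1, worker-2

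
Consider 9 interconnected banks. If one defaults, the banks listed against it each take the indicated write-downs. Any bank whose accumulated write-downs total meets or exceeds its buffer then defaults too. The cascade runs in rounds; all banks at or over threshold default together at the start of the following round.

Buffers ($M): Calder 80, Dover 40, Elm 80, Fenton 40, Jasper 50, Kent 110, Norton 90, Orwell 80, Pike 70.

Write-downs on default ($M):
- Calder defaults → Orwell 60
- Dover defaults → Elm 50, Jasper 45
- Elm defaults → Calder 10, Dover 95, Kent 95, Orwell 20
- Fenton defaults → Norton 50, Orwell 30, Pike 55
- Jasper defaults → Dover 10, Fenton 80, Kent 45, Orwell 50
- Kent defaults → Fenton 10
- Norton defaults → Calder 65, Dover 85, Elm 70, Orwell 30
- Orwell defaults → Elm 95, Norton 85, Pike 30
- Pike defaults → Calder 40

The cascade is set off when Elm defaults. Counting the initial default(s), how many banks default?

2

Round 1 — Elm defaults (initial).
  Calder: +10 → 10 < 80
  Dover: +95 → 95 ≥ 40
  Kent: +95 → 95 < 110
  Orwell: +20 → 20 < 80
Round 2 — Dover defaults.
  Jasper: +45 → 45 < 50
No further defaults.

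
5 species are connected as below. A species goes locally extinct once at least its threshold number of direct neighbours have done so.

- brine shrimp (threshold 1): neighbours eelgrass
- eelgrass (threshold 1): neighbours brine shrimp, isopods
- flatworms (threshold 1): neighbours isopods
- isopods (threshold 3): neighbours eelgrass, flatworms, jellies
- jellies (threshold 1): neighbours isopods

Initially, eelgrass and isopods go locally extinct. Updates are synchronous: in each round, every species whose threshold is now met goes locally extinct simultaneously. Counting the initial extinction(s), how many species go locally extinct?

Round 1 — eelgrass, isopods go locally extinct (initial).
Round 2 — checking thresholds:
  brine shrimp: 1 of 1 neighbours ≥ 1, goes locally extinct.
  flatworms: 1 of 1 neighbours ≥ 1, goes locally extinct.
  jellies: 1 of 1 neighbours ≥ 1, goes locally extinct.
Round 3 — no new extinctions; cascade stops.

5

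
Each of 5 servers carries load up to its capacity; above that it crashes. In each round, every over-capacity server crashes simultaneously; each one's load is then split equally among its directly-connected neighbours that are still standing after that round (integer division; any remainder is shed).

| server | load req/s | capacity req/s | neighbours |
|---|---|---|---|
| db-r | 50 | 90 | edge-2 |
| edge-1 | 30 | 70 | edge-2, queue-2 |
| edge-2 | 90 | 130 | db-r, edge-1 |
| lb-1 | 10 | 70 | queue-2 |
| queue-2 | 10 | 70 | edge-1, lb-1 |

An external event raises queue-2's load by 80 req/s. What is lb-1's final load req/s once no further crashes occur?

55

Round 1 — queue-2 at 90 > 70. queue-2 crashes.
  queue-2 sheds 90 req/s to edge-1, lb-1: 45 each.
    edge-1: 30+45 = 75 > 70
    lb-1: 10+45 = 55 ≤ 70
Round 2 — edge-1 crashes.
  edge-1 sheds 75 req/s to edge-2: 75 each.
    edge-2: 90+75 = 165 > 130
Round 3 — edge-2 crashes.
  edge-2 sheds 165 req/s to db-r: 165 each.
    db-r: 50+165 = 215 > 90
Round 4 — db-r crashes.
  db-r sheds 215 req/s: no online neighbours, lost.
No further crashes.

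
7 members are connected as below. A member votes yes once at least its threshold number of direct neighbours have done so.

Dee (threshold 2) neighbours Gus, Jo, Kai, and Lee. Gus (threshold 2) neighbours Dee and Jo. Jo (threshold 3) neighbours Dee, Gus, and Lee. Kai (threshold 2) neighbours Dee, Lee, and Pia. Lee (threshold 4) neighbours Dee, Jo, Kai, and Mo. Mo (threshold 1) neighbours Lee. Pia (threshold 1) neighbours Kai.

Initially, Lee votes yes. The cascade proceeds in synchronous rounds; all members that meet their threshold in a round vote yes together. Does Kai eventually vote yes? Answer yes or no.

no

Round 1 — Lee votes yes (initial).
Round 2 — checking thresholds:
  Dee: 1 of 4 neighbours < 2, holds.
  Jo: 1 of 3 neighbours < 3, holds.
  Kai: 1 of 3 neighbours < 2, holds.
  Mo: 1 of 1 neighbours ≥ 1, votes yes.
Round 3 — no new yes votes; cascade stops.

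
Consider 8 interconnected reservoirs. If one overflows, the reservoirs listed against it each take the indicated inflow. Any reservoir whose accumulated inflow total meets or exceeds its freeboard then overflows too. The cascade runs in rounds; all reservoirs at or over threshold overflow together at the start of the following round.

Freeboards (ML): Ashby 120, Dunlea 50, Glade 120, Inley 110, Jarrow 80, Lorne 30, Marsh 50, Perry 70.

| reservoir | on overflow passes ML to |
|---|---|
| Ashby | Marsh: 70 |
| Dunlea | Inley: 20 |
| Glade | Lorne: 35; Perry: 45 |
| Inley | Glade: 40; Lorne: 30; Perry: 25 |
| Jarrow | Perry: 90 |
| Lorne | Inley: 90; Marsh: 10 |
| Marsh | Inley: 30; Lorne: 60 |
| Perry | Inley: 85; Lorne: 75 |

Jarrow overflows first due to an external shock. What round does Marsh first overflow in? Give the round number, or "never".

never

Round 1 — Jarrow overflows (initial).
  Perry: +90 → 90 ≥ 70
Round 2 — Perry overflows.
  Inley: +85 → 85 < 110
  Lorne: +75 → 75 ≥ 30
Round 3 — Lorne overflows.
  Inley: +90 → 175 ≥ 110
  Marsh: +10 → 10 < 50
Round 4 — Inley overflows.
  Glade: +40 → 40 < 120
No further overflows.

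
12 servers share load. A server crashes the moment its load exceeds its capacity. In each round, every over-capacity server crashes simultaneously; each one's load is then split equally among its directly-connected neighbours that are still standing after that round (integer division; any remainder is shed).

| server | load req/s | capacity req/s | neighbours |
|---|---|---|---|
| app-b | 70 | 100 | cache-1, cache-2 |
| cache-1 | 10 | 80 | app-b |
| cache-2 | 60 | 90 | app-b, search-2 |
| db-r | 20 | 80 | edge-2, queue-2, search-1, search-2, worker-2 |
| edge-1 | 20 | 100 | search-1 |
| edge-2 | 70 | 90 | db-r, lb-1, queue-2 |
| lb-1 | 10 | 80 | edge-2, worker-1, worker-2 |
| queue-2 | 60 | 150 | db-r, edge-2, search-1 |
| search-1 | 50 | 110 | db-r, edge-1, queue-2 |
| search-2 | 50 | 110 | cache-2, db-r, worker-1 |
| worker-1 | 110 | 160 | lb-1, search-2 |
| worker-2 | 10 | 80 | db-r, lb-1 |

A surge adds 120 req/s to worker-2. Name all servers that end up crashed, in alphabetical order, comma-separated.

Round 1 — worker-2 at 130 > 80. worker-2 crashes.
  worker-2 sheds 130 req/s to db-r, lb-1: 65 each.
    db-r: 20+65 = 85 > 80
    lb-1: 10+65 = 75 ≤ 80
Round 2 — db-r crashes.
  db-r sheds 85 req/s to edge-2, queue-2, search-1, search-2: 21 each (1 lost).
    edge-2: 70+21 = 91 > 90
    queue-2: 60+21 = 81 ≤ 150
    search-1: 50+21 = 71 ≤ 110
    search-2: 50+21 = 71 ≤ 110
Round 3 — edge-2 crashes.
  edge-2 sheds 91 req/s to lb-1, queue-2: 45 each (1 lost).
    lb-1: 75+45 = 120 > 80
    queue-2: 81+45 = 126 ≤ 150
Round 4 — lb-1 crashes.
  lb-1 sheds 120 req/s to worker-1: 120 each.
    worker-1: 110+120 = 230 > 160
Round 5 — worker-1 crashes.
  worker-1 sheds 230 req/s to search-2: 230 each.
    search-2: 71+230 = 301 > 110
Round 6 — search-2 crashes.
  search-2 sheds 301 req/s to cache-2: 301 each.
    cache-2: 60+301 = 361 > 90
Round 7 — cache-2 crashes.
  cache-2 sheds 361 req/s to app-b: 361 each.
    app-b: 70+361 = 431 > 100
Round 8 — app-b crashes.
  app-b sheds 431 req/s to cache-1: 431 each.
    cache-1: 10+431 = 441 > 80
Round 9 — cache-1 crashes.
  cache-1 sheds 441 req/s: no online neighbours, lost.
No further crashes.

app-b, cache-1, cache-2, db-r, edge-2, lb-1, search-2, worker-1, worker-2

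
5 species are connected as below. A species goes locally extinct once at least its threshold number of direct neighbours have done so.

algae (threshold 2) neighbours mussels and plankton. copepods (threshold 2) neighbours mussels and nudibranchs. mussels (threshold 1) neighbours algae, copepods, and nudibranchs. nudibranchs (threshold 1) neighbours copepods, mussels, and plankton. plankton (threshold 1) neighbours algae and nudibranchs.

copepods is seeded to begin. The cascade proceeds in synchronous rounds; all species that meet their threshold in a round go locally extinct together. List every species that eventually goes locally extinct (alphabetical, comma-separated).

algae, copepods, mussels, nudibranchs, plankton

Round 1 — copepods goes locally extinct (initial).
Round 2 — checking thresholds:
  mussels: 1 of 3 neighbours ≥ 1, goes locally extinct.
  nudibranchs: 1 of 3 neighbours ≥ 1, goes locally extinct.
Round 3 — checking thresholds:
  algae: 1 of 2 neighbours < 2, holds.
  plankton: 1 of 2 neighbours ≥ 1, goes locally extinct.
Round 4 — checking thresholds:
  algae: 2 of 2 neighbours ≥ 2, goes locally extinct.
Round 5 — no new extinctions; cascade stops.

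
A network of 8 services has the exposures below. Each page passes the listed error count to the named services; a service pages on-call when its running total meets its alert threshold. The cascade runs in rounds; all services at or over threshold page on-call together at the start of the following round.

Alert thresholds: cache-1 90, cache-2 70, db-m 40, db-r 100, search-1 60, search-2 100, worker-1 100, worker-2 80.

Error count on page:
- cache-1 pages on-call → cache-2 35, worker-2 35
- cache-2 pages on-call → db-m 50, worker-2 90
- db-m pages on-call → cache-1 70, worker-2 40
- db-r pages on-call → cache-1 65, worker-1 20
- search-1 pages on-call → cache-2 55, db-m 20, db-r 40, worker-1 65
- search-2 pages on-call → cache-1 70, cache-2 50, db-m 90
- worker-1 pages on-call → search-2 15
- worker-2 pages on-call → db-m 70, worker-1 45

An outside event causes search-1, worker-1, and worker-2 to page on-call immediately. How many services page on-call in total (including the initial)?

Round 1 — search-1, worker-1, worker-2 page on-call (initial).
  cache-2: +55 → 55 < 70
  db-m: +20+70 → 90 ≥ 40
  db-r: +40 → 40 < 100
  search-2: +15 → 15 < 100
Round 2 — db-m pages on-call.
  cache-1: +70 → 70 < 90
No further pages.

4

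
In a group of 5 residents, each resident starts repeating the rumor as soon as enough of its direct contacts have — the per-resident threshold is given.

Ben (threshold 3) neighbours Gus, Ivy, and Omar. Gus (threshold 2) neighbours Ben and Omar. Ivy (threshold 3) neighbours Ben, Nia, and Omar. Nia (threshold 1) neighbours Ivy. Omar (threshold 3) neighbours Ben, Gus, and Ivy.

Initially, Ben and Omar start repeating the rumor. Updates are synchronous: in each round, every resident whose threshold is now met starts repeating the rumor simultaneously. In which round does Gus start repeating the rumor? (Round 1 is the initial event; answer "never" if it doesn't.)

2

Round 1 — Ben, Omar start repeating the rumor (initial).
Round 2 — checking thresholds:
  Gus: 2 of 2 neighbours ≥ 2, starts repeating the rumor.
  Ivy: 2 of 3 neighbours < 3, holds.
Round 3 — no new spreads; cascade stops.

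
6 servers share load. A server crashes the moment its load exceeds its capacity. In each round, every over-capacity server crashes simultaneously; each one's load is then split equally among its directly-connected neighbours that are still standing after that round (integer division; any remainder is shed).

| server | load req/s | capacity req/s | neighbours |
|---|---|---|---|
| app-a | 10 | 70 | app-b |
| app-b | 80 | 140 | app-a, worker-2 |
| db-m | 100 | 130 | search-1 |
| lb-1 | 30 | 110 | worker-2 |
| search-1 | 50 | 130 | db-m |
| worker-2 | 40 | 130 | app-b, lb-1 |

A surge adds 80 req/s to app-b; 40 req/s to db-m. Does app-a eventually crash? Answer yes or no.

yes

Round 1 — app-b at 160 > 140; db-m at 140 > 130. app-b, db-m crash.
  app-b sheds 160 req/s to app-a, worker-2: 80 each.
    app-a: 10+80 = 90 > 70
    worker-2: 40+80 = 120 ≤ 130
  db-m sheds 140 req/s to search-1: 140 each.
    search-1: 50+140 = 190 > 130
Round 2 — app-a, search-1 crash.
  app-a sheds 90 req/s: no online neighbours, lost.
  search-1 sheds 190 req/s: no online neighbours, lost.
No further crashes.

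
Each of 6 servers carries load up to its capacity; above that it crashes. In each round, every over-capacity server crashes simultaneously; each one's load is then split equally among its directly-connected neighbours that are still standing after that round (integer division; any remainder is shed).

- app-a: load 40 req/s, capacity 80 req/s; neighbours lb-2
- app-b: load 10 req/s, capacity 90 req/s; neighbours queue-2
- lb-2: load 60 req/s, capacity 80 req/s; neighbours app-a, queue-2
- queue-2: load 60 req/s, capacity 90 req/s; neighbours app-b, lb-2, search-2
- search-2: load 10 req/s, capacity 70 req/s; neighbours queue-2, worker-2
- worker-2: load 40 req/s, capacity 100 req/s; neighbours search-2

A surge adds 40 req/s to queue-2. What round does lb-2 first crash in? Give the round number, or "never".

Round 1 — queue-2 at 100 > 90. queue-2 crashes.
  queue-2 sheds 100 req/s to app-b, lb-2, search-2: 33 each (1 lost).
    app-b: 10+33 = 43 ≤ 90
    lb-2: 60+33 = 93 > 80
    search-2: 10+33 = 43 ≤ 70
Round 2 — lb-2 crashes.
  lb-2 sheds 93 req/s to app-a: 93 each.
    app-a: 40+93 = 133 > 80
Round 3 — app-a crashes.
  app-a sheds 133 req/s: no online neighbours, lost.
No further crashes.

2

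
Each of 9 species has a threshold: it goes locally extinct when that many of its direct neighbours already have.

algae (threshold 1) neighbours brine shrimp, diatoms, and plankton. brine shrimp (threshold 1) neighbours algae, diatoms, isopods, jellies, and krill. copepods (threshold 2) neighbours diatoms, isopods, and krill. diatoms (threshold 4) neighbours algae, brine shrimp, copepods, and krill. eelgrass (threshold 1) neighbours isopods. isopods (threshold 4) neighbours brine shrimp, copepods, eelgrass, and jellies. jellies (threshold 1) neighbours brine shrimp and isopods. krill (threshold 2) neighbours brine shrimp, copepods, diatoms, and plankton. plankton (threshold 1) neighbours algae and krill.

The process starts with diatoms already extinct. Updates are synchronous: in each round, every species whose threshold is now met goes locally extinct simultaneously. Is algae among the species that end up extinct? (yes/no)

yes

Round 1 — diatoms goes locally extinct (initial).
Round 2 — checking thresholds:
  algae: 1 of 3 neighbours ≥ 1, goes locally extinct.
  brine shrimp: 1 of 5 neighbours ≥ 1, goes locally extinct.
  copepods: 1 of 3 neighbours < 2, below threshold.
  krill: 1 of 4 neighbours < 2, below threshold.
Round 3 — checking thresholds:
  copepods: 1 of 3 neighbours < 2, below threshold.
  isopods: 1 of 4 neighbours < 4, below threshold.
  jellies: 1 of 2 neighbours ≥ 1, goes locally extinct.
  krill: 2 of 4 neighbours ≥ 2, goes locally extinct.
  plankton: 1 of 2 neighbours ≥ 1, goes locally extinct.
Round 4 — checking thresholds:
  copepods: 2 of 3 neighbours ≥ 2, goes locally extinct.
  isopods: 2 of 4 neighbours < 4, below threshold.
Round 5 — no new extinctions; cascade stops.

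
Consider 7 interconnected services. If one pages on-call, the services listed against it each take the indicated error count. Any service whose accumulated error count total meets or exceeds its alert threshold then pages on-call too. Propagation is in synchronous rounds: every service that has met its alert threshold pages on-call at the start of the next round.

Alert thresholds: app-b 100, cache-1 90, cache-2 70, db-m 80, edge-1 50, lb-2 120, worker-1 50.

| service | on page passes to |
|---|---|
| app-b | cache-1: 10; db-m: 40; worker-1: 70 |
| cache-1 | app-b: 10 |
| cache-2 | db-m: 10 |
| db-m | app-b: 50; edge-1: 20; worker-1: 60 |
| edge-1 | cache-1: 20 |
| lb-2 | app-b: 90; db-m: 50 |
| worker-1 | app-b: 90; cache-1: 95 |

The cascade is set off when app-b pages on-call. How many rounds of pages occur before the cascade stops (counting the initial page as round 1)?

3

Round 1 — app-b pages on-call (initial).
  cache-1: +10 → 10 < 90
  db-m: +40 → 40 < 80
  worker-1: +70 → 70 ≥ 50
Round 2 — worker-1 pages on-call.
  cache-1: +95 → 105 ≥ 90
Round 3 — cache-1 pages on-call.
No further pages.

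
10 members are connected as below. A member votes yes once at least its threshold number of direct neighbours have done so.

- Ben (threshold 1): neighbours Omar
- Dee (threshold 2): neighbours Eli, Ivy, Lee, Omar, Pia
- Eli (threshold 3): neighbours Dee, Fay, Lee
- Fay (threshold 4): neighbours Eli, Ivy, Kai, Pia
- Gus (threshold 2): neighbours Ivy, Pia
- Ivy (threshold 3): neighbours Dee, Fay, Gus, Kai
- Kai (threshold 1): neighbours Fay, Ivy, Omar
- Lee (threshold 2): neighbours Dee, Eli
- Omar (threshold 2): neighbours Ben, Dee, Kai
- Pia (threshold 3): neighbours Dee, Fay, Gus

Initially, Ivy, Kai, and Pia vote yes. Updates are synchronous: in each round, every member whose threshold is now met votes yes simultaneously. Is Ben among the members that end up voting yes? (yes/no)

yes

Round 1 — Ivy, Kai, Pia vote yes (initial).
Round 2 — checking thresholds:
  Dee: 2 of 5 neighbours ≥ 2, votes yes.
  Fay: 3 of 4 neighbours < 4, holds.
  Gus: 2 of 2 neighbours ≥ 2, votes yes.
  Omar: 1 of 3 neighbours < 2, holds.
Round 3 — checking thresholds:
  Eli: 1 of 3 neighbours < 3, holds.
  Fay: 3 of 4 neighbours < 4, holds.
  Lee: 1 of 2 neighbours < 2, holds.
  Omar: 2 of 3 neighbours ≥ 2, votes yes.
Round 4 — checking thresholds:
  Ben: 1 of 1 neighbours ≥ 1, votes yes.
  Eli: 1 of 3 neighbours < 3, holds.
  Fay: 3 of 4 neighbours < 4, holds.
  Lee: 1 of 2 neighbours < 2, holds.
Round 5 — no new yes votes; cascade stops.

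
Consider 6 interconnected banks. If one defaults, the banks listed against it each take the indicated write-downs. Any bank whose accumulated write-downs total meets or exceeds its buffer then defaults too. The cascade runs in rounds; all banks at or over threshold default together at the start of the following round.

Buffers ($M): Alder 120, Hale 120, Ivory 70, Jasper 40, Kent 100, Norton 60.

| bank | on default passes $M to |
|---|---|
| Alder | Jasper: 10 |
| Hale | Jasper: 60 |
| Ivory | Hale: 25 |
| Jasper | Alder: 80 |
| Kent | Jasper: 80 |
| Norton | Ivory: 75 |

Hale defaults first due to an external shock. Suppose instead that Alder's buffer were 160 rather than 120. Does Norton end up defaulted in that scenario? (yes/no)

With Alder's buffer at 160:
Round 1 — Hale defaults (initial).
  Jasper: +60 → 60 ≥ 40
Round 2 — Jasper defaults.
  Alder: +80 → 80 < 160
No further defaults.

no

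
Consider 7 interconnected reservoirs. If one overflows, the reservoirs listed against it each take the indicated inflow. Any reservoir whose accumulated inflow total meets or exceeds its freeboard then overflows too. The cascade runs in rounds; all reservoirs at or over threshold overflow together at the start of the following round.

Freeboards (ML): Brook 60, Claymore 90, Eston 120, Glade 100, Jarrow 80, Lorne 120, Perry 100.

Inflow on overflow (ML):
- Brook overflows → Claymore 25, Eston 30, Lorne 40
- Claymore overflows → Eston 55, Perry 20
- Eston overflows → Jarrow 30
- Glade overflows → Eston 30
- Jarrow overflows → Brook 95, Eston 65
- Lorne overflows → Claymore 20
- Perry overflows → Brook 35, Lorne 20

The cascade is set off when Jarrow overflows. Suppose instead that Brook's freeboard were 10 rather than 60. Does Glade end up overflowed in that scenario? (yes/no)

no

With Brook's freeboard at 10:
Round 1 — Jarrow overflows (initial).
  Brook: +95 → 95 ≥ 10
  Eston: +65 → 65 < 120
Round 2 — Brook overflows.
  Claymore: +25 → 25 < 90
  Eston: +30 → 95 < 120
  Lorne: +40 → 40 < 120
No further overflows.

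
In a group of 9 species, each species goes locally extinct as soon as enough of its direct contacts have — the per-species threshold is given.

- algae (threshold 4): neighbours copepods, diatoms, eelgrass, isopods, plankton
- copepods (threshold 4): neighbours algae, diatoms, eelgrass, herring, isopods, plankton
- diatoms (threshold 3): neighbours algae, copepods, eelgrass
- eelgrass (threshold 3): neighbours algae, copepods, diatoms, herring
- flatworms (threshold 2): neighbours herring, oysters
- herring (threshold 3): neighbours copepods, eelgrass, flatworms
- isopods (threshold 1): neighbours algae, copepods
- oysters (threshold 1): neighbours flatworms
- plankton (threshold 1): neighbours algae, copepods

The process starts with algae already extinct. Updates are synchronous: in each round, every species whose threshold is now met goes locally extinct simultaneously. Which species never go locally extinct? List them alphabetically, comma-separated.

Round 1 — algae goes locally extinct (initial).
Round 2 — checking thresholds:
  copepods: 1 of 6 neighbours < 4, below threshold.
  diatoms: 1 of 3 neighbours < 3, below threshold.
  eelgrass: 1 of 4 neighbours < 3, below threshold.
  isopods: 1 of 2 neighbours ≥ 1, goes locally extinct.
  plankton: 1 of 2 neighbours ≥ 1, goes locally extinct.
Round 3 — no new extinctions; cascade stops.

copepods, diatoms, eelgrass, flatworms, herring, oysters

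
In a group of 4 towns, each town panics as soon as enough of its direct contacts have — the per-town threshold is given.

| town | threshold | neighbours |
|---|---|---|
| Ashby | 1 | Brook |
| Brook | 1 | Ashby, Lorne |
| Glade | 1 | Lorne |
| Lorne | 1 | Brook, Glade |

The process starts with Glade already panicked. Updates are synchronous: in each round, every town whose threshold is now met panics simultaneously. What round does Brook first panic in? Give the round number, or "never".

Round 1 — Glade panics (initial).
Round 2 — checking thresholds:
  Lorne: 1 of 2 neighbours ≥ 1, panics.
Round 3 — checking thresholds:
  Brook: 1 of 2 neighbours ≥ 1, panics.
Round 4 — checking thresholds:
  Ashby: 1 of 1 neighbours ≥ 1, panics.
Round 5 — no new panics; cascade stops.

3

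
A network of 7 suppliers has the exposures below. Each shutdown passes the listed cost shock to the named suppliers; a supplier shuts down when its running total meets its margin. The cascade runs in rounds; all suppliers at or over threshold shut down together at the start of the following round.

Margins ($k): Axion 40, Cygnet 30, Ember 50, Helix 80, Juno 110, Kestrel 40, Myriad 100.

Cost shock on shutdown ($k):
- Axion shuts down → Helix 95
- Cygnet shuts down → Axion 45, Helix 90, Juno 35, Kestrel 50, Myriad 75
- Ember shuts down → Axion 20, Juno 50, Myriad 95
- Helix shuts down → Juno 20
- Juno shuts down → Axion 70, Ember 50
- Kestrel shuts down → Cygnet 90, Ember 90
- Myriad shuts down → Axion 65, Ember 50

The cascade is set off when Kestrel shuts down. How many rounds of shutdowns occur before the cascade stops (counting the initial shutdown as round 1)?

Round 1 — Kestrel shuts down (initial).
  Cygnet: +90 → 90 ≥ 30
  Ember: +90 → 90 ≥ 50
Round 2 — Cygnet, Ember shut down.
  Axion: +45+20 → 65 ≥ 40
  Helix: +90 → 90 ≥ 80
  Juno: +35+50 → 85 < 110
  Myriad: +75+95 → 170 ≥ 100
Round 3 — Axion, Helix, Myriad shut down.
  Juno: +20 → 105 < 110
No further shutdowns.

3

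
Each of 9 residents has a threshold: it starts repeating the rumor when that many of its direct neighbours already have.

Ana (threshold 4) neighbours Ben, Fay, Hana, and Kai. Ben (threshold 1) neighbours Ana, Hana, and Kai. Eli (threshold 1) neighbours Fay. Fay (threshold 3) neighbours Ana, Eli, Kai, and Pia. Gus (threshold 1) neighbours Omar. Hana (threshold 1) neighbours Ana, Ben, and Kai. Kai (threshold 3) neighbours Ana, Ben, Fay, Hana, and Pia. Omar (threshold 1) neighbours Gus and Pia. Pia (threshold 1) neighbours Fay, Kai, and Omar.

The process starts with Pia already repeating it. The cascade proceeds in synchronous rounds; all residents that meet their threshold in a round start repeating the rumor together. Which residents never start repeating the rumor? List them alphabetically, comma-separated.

Ana, Ben, Eli, Fay, Hana, Kai

Round 1 — Pia starts repeating the rumor (initial).
Round 2 — checking thresholds:
  Fay: 1 of 4 neighbours < 3, not yet.
  Kai: 1 of 5 neighbours < 3, not yet.
  Omar: 1 of 2 neighbours ≥ 1, starts repeating the rumor.
Round 3 — checking thresholds:
  Fay: 1 of 4 neighbours < 3, not yet.
  Gus: 1 of 1 neighbours ≥ 1, starts repeating the rumor.
  Kai: 1 of 5 neighbours < 3, not yet.
Round 4 — no new spreads; cascade stops.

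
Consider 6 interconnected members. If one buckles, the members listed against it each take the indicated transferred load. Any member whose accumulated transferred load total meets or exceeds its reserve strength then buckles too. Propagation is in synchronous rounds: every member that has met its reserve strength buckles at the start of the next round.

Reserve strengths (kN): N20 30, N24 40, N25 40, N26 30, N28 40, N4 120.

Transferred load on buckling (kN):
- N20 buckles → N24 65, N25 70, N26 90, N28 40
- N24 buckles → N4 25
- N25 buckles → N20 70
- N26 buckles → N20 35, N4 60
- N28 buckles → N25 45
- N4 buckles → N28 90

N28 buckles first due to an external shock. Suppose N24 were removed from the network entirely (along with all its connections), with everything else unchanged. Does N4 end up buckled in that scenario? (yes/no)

no

With N24 removed:
Round 1 — N28 buckles (initial).
  N25: +45 → 45 ≥ 40
Round 2 — N25 buckles.
  N20: +70 → 70 ≥ 30
Round 3 — N20 buckles.
  N26: +90 → 90 ≥ 30
Round 4 — N26 buckles.
  N4: +60 → 60 < 120
No further bucklings.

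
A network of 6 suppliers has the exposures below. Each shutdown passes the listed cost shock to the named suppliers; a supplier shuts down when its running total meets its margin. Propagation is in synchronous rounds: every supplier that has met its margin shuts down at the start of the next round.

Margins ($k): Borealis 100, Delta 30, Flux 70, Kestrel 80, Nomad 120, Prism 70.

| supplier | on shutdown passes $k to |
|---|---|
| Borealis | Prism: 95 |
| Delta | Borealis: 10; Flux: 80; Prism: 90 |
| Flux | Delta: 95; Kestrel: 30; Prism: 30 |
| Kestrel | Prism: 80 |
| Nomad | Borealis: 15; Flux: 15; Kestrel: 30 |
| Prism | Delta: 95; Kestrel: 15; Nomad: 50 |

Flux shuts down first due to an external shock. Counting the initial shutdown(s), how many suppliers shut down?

Round 1 — Flux shuts down (initial).
  Delta: +95 → 95 ≥ 30
  Kestrel: +30 → 30 < 80
  Prism: +30 → 30 < 70
Round 2 — Delta shuts down.
  Borealis: +10 → 10 < 100
  Prism: +90 → 120 ≥ 70
Round 3 — Prism shuts down.
  Kestrel: +15 → 45 < 80
  Nomad: +50 → 50 < 120
No further shutdowns.

3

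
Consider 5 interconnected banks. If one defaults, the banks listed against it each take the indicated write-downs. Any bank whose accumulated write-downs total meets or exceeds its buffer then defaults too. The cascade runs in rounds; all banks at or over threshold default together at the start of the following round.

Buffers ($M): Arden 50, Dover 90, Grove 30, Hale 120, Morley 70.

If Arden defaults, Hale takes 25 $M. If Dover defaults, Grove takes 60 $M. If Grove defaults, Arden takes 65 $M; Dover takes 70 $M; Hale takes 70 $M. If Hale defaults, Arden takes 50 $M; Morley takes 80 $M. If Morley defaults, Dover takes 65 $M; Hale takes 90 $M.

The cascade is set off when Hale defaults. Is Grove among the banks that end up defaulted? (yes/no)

Round 1 — Hale defaults (initial).
  Arden: +50 → 50 ≥ 50
  Morley: +80 → 80 ≥ 70
Round 2 — Arden, Morley default.
  Dover: +65 → 65 < 90
No further defaults.

no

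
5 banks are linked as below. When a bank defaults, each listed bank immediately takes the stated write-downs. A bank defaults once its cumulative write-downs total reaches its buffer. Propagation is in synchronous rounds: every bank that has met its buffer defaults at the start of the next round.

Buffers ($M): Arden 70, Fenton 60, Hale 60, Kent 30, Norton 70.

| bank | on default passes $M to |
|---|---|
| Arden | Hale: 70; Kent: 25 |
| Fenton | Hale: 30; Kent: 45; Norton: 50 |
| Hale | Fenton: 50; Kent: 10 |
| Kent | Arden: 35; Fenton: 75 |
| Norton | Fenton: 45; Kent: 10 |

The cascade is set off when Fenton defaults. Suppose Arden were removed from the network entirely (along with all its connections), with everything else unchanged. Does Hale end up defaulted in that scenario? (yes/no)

With Arden removed:
Round 1 — Fenton defaults (initial).
  Hale: +30 → 30 < 60
  Kent: +45 → 45 ≥ 30
  Norton: +50 → 50 < 70
Round 2 — Kent defaults.
No further defaults.

no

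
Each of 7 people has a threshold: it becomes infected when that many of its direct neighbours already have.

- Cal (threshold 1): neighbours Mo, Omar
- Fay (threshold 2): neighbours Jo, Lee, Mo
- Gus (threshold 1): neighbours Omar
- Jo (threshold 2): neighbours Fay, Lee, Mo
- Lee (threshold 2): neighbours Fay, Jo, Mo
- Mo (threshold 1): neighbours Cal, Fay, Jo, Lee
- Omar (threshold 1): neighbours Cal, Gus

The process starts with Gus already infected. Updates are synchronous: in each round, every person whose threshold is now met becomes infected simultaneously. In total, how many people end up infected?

4

Round 1 — Gus becomes infected (initial).
Round 2 — checking thresholds:
  Omar: 1 of 2 neighbours ≥ 1, becomes infected.
Round 3 — checking thresholds:
  Cal: 1 of 2 neighbours ≥ 1, becomes infected.
Round 4 — checking thresholds:
  Mo: 1 of 4 neighbours ≥ 1, becomes infected.
Round 5 — no new infections; cascade stops.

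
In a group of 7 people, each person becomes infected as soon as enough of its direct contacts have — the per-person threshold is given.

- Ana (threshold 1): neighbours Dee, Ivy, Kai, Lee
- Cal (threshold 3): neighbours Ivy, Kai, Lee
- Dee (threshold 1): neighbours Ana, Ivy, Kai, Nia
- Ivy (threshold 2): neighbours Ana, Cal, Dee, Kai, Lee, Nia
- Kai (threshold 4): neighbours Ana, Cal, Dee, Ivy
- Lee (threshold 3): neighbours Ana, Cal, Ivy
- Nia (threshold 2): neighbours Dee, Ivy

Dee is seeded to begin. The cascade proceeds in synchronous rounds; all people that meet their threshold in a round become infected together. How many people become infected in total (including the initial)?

Round 1 — Dee becomes infected (initial).
Round 2 — checking thresholds:
  Ana: 1 of 4 neighbours ≥ 1, becomes infected.
  Ivy: 1 of 6 neighbours < 2, holds.
  Kai: 1 of 4 neighbours < 4, holds.
  Nia: 1 of 2 neighbours < 2, holds.
Round 3 — checking thresholds:
  Ivy: 2 of 6 neighbours ≥ 2, becomes infected.
  Kai: 2 of 4 neighbours < 4, holds.
  Lee: 1 of 3 neighbours < 3, holds.
  Nia: 1 of 2 neighbours < 2, holds.
Round 4 — checking thresholds:
  Cal: 1 of 3 neighbours < 3, holds.
  Kai: 3 of 4 neighbours < 4, holds.
  Lee: 2 of 3 neighbours < 3, holds.
  Nia: 2 of 2 neighbours ≥ 2, becomes infected.
Round 5 — no new infections; cascade stops.

4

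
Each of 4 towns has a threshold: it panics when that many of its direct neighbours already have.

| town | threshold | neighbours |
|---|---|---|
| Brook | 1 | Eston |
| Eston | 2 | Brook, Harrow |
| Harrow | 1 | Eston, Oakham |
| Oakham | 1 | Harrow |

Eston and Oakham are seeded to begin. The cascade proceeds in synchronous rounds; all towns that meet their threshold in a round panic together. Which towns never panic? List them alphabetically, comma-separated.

none

Round 1 — Eston, Oakham panic (initial).
Round 2 — checking thresholds:
  Brook: 1 of 1 neighbours ≥ 1, panics.
  Harrow: 2 of 2 neighbours ≥ 1, panics.
Round 3 — no new panics; cascade stops.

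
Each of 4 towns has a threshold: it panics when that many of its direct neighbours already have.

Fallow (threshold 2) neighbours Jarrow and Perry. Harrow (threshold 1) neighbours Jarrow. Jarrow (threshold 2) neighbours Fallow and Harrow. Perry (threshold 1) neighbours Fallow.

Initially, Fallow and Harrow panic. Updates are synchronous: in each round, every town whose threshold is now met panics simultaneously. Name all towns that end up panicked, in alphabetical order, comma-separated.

Round 1 — Fallow, Harrow panic (initial).
Round 2 — checking thresholds:
  Jarrow: 2 of 2 neighbours ≥ 2, panics.
  Perry: 1 of 1 neighbours ≥ 1, panics.
Round 3 — no new panics; cascade stops.

Fallow, Harrow, Jarrow, Perry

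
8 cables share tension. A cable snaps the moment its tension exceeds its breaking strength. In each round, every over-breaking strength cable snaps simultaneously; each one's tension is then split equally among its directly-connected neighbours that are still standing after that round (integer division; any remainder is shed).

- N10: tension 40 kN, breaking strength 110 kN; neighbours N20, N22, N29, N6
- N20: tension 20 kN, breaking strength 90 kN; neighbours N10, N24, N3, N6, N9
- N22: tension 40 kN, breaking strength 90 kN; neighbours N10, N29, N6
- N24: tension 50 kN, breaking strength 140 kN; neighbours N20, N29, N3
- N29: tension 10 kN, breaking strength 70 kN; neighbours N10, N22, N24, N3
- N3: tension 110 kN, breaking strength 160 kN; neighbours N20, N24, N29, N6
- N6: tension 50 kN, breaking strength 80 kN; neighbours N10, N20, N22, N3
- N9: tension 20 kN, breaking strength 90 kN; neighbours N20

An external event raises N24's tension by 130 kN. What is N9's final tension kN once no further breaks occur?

Round 1 — N24 at 180 > 140. N24 snaps.
  N24 sheds 180 kN to N20, N29, N3: 60 each.
    N20: 20+60 = 80 ≤ 90
    N29: 10+60 = 70 ≤ 70
    N3: 110+60 = 170 > 160
Round 2 — N3 snaps.
  N3 sheds 170 kN to N20, N29, N6: 56 each (2 lost).
    N20: 80+56 = 136 > 90
    N29: 70+56 = 126 > 70
    N6: 50+56 = 106 > 80
Round 3 — N20, N29, N6 snap.
  N20 sheds 136 kN to N10, N9: 68 each.
    N10: 40+68 = 108 ≤ 110
    N9: 20+68 = 88 ≤ 90
  N29 sheds 126 kN to N10, N22: 63 each.
    N10: 108+63 = 171 > 110
    N22: 40+63 = 103 > 90
  N6 sheds 106 kN to N10, N22: 53 each.
    N10: 171+53 = 224 > 110
    N22: 103+53 = 156 > 90
Round 4 — N10, N22 snap.
  N10 sheds 224 kN: no online neighbours, lost.
  N22 sheds 156 kN: no online neighbours, lost.
No further breaks.

88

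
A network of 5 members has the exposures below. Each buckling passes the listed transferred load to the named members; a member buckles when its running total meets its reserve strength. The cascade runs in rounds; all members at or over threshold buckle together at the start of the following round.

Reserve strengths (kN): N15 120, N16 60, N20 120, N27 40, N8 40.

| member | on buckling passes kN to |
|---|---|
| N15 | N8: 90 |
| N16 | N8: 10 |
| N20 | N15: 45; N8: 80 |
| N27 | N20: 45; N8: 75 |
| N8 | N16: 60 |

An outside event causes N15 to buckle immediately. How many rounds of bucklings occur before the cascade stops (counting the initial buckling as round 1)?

3

Round 1 — N15 buckles (initial).
  N8: +90 → 90 ≥ 40
Round 2 — N8 buckles.
  N16: +60 → 60 ≥ 60
Round 3 — N16 buckles.
No further bucklings.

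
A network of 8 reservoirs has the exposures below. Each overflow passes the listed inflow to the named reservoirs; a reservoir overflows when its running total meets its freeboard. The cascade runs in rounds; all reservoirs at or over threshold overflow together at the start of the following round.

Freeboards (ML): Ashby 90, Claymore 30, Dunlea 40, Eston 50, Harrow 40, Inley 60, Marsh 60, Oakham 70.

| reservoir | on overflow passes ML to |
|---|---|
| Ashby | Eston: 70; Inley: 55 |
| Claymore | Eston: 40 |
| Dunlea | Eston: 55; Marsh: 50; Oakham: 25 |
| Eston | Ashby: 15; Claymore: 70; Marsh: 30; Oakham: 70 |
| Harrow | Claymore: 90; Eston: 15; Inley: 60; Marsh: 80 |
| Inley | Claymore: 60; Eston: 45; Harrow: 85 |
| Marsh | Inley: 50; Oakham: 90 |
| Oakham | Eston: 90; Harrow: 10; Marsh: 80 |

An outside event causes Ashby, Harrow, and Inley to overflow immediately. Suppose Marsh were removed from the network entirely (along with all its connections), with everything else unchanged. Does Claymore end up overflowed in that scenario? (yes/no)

yes

With Marsh removed:
Round 1 — Ashby, Harrow, Inley overflow (initial).
  Claymore: +90+60 → 150 ≥ 30
  Eston: +70+15+45 → 130 ≥ 50
Round 2 — Claymore, Eston overflow.
  Oakham: +70 → 70 ≥ 70
Round 3 — Oakham overflows.
No further overflows.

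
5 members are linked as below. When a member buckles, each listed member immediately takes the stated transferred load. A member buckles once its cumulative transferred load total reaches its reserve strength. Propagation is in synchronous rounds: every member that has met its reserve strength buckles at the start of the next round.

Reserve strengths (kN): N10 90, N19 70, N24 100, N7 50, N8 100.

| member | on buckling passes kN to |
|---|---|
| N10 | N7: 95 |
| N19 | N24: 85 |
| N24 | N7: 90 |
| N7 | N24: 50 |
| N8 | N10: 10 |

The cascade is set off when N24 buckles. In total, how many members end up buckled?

Round 1 — N24 buckles (initial).
  N7: +90 → 90 ≥ 50
Round 2 — N7 buckles.
No further bucklings.

2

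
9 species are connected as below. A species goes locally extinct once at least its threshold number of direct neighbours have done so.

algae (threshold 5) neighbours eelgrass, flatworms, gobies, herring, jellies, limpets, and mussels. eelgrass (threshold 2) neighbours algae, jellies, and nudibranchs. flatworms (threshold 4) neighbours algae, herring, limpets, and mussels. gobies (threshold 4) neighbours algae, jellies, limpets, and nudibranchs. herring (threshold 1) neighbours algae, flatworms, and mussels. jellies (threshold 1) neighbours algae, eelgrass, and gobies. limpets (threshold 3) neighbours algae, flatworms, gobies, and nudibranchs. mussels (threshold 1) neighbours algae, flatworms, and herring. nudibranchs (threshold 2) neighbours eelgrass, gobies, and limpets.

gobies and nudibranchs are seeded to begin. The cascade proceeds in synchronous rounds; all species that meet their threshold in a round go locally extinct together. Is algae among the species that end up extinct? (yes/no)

no

Round 1 — gobies, nudibranchs go locally extinct (initial).
Round 2 — checking thresholds:
  algae: 1 of 7 neighbours < 5, holds.
  eelgrass: 1 of 3 neighbours < 2, holds.
  jellies: 1 of 3 neighbours ≥ 1, goes locally extinct.
  limpets: 2 of 4 neighbours < 3, holds.
Round 3 — checking thresholds:
  algae: 2 of 7 neighbours < 5, holds.
  eelgrass: 2 of 3 neighbours ≥ 2, goes locally extinct.
  limpets: 2 of 4 neighbours < 3, holds.
Round 4 — no new extinctions; cascade stops.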